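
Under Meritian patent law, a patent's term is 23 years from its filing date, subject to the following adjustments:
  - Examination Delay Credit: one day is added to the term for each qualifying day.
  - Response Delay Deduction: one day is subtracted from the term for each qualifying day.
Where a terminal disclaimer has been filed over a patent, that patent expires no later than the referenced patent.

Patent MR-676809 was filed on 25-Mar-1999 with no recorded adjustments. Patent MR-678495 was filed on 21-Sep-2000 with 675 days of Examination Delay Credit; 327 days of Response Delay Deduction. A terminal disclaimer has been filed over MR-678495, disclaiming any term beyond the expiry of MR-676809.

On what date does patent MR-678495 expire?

March 25, 2022

Natural term of MR-678495:
  Base: filing + 23 years → 21 September 2023.
  Examination Delay Credit: +675 days → 27 July 2025.
  Response Delay Deduction: −327 days → 3 September 2024.
Expiry of referenced patent MR-676809:
  Base: filing + 23 years → 25 March 2022.
Terminal disclaimer: MR-678495 expires on the earlier of 3 September 2024 and 25 March 2022.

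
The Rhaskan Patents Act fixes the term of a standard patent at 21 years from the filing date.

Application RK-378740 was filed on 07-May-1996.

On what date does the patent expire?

2017-05-07

Filing date + 21 years → 7 May 2017.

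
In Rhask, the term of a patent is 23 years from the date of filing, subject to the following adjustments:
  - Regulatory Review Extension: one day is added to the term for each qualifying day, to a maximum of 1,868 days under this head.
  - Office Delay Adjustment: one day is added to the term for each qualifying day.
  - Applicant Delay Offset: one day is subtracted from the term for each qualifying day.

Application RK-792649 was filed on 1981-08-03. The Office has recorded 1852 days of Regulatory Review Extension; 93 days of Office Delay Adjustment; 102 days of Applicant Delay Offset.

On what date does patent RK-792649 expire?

Base term: filing date + 23 years → 3 August 2004.
Regulatory Review Extension: 1852 days (within the 1868-day cap) → +1852 days → 29 August 2009.
Office Delay Adjustment: +93 days → 30 November 2009.
Applicant Delay Offset: −102 days → 20 August 2009.

2009-08-20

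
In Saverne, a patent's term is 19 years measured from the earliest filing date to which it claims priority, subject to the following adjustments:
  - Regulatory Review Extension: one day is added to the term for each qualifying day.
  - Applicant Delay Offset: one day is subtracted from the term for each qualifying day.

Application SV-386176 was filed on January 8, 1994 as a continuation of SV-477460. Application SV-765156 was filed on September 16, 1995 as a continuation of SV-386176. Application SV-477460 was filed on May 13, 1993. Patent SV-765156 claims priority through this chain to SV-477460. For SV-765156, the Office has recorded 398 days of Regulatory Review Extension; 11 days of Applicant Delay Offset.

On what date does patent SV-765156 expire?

June 4, 2013

Earliest priority filing: 13 May 1993.
Base term: 13 May 1993 + 19 years → 13 May 2012.
Regulatory Review Extension: +398 days → 15 June 2013.
Applicant Delay Offset: −11 days → 4 June 2013.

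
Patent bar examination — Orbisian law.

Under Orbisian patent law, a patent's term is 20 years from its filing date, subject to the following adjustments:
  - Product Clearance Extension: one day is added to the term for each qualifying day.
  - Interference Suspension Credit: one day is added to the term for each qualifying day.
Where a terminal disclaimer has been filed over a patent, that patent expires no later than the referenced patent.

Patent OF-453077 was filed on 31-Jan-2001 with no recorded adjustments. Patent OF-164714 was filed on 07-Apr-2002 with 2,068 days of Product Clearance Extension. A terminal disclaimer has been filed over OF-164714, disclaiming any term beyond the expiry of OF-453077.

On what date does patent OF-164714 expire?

2021-01-31

Natural term of OF-164714:
  Base: filing + 20 years → 7 April 2022.
  Product Clearance Extension: +2068 days → 5 December 2027.
Expiry of referenced patent OF-453077:
  Base: filing + 20 years → 31 January 2021.
Terminal disclaimer: OF-164714 expires on the earlier of 5 December 2027 and 31 January 2021.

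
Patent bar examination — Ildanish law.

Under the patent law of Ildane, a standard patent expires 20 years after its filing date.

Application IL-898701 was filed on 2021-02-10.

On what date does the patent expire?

Filing date + 20 years → 10 February 2041.

2041-02-10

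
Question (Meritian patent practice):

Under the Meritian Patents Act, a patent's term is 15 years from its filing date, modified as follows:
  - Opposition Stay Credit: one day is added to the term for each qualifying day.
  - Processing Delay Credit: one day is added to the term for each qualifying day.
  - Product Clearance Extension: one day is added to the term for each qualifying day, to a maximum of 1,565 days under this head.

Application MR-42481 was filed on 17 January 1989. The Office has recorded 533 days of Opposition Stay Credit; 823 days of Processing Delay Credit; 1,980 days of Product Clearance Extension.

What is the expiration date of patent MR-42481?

2012-01-16

Base term: filing date + 15 years → 17 January 2004.
Opposition Stay Credit: +533 days → 3 July 2005.
Processing Delay Credit: +823 days → 4 October 2007.
Product Clearance Extension: 1980 days claimed exceeds the 1565-day cap, so +1565 days → 16 January 2012.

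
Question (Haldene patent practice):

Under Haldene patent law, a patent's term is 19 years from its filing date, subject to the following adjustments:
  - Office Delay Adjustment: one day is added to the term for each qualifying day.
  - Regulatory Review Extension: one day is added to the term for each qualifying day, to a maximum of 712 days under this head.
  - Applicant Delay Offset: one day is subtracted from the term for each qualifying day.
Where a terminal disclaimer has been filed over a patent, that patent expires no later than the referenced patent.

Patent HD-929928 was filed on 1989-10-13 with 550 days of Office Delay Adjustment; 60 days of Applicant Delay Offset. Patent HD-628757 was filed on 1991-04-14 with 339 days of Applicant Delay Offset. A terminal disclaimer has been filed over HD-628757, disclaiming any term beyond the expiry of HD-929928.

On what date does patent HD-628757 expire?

Natural term of HD-628757:
  Base: filing + 19 years → 14 April 2010.
  Applicant Delay Offset: −339 days → 10 May 2009.
Expiry of referenced patent HD-929928:
  Base: filing + 19 years → 13 October 2008.
  Office Delay Adjustment: +550 days → 16 April 2010.
  Applicant Delay Offset: −60 days → 15 February 2010.
Terminal disclaimer: HD-628757 expires on the earlier of 10 May 2009 and 15 February 2010.

2009-05-10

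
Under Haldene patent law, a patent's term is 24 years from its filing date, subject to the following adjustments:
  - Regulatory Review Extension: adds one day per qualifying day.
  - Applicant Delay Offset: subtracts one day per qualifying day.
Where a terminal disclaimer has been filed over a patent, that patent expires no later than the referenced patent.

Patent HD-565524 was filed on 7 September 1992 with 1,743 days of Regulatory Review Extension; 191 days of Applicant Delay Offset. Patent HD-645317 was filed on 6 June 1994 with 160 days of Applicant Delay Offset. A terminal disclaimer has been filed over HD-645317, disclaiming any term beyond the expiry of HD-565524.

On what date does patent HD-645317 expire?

Natural term of HD-645317:
  Base: filing + 24 years → 6 June 2018.
  Applicant Delay Offset: −160 days → 28 December 2017.
Expiry of referenced patent HD-565524:
  Base: filing + 24 years → 7 September 2016.
  Regulatory Review Extension: +1743 days → 16 June 2021.
  Applicant Delay Offset: −191 days → 7 December 2020.
Terminal disclaimer: HD-645317 expires on the earlier of 28 December 2017 and 7 December 2020.

2017-12-28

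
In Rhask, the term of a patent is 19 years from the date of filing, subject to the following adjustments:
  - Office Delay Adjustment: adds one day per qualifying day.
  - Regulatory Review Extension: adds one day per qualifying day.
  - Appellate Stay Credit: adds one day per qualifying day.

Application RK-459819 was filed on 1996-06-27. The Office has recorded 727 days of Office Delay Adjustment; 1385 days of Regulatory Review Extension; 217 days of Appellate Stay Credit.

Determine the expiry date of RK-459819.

Base term: filing date + 19 years → 27 June 2015.
Office Delay Adjustment: +727 days → 23 June 2017.
Regulatory Review Extension: +1385 days → 8 April 2021.
Appellate Stay Credit: +217 days → 11 November 2021.

2021-11-11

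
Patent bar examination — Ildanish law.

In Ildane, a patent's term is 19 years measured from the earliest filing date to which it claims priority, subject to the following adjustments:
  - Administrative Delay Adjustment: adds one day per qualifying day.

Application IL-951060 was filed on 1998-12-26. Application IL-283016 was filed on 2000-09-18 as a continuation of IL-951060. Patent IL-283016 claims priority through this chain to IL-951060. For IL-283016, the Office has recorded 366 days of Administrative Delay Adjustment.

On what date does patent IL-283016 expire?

2018-12-27

Earliest priority filing: 26 December 1998.
Base term: 26 December 1998 + 19 years → 26 December 2017.
Administrative Delay Adjustment: +366 days → 27 December 2018.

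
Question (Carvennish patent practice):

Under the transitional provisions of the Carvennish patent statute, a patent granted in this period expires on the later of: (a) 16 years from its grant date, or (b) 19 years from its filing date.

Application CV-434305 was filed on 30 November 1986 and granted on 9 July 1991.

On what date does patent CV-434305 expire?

(a) grant + 16 years → 9 July 2007.
(b) filing + 19 years → 30 November 2005.
Later of the two: 9 July 2007.

July 9, 2007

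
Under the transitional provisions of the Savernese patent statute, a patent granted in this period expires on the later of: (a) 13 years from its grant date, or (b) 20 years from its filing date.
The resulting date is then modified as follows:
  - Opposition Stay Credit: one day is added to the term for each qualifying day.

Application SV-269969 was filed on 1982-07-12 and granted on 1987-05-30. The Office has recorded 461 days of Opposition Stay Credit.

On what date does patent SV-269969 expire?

2003-10-16

(a) grant + 13 years → 30 May 2000.
(b) filing + 20 years → 12 July 2002.
Later of the two: 12 July 2002.
Opposition Stay Credit: +461 days → 16 October 2003.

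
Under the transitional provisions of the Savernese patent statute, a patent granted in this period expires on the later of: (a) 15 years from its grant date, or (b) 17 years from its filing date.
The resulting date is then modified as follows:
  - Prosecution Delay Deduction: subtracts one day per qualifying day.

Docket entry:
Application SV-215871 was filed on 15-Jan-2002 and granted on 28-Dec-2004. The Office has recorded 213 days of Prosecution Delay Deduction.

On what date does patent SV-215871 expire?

2019-05-29

(a) grant + 15 years → 28 December 2019.
(b) filing + 17 years → 15 January 2019.
Later of the two: 28 December 2019.
Prosecution Delay Deduction: −213 days → 29 May 2019.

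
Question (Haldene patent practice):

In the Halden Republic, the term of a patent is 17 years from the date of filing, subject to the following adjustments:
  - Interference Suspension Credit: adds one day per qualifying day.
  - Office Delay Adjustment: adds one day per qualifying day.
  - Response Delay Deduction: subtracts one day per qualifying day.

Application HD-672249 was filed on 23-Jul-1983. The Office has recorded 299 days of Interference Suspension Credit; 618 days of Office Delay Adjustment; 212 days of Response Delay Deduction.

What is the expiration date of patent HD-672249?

June 28, 2002

Base term: filing date + 17 years → 23 July 2000.
Interference Suspension Credit: +299 days → 18 May 2001.
Office Delay Adjustment: +618 days → 26 January 2003.
Response Delay Deduction: −212 days → 28 June 2002.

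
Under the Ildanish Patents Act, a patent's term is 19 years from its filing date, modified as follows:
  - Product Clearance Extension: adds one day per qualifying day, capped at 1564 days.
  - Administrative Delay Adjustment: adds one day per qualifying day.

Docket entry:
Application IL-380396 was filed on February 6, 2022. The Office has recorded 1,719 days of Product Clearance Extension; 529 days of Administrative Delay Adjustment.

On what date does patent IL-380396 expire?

Base term: filing date + 19 years → 6 February 2041.
Product Clearance Extension: 1719 days claimed exceeds the 1564-day cap, so +1564 days → 20 May 2045.
Administrative Delay Adjustment: +529 days → 31 October 2046.

2046-10-31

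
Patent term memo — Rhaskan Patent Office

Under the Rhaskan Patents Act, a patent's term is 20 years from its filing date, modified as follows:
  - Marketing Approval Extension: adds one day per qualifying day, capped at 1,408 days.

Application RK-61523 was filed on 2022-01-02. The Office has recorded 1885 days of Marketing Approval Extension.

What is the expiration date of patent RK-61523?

Base term: filing date + 20 years → 2 January 2042.
Marketing Approval Extension: 1885 days claimed exceeds the 1408-day cap, so +1408 days → 10 November 2045.

November 10, 2045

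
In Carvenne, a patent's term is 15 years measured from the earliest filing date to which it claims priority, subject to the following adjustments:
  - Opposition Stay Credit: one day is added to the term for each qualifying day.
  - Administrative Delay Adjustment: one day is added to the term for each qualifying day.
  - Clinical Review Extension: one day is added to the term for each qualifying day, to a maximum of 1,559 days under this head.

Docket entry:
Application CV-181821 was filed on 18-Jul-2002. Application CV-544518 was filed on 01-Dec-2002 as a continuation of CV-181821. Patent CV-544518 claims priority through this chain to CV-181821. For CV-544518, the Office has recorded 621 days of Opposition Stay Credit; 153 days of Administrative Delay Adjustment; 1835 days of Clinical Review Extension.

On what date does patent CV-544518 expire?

Earliest priority filing: 18 July 2002.
Base term: 18 July 2002 + 15 years → 18 July 2017.
Opposition Stay Credit: +621 days → 31 March 2019.
Administrative Delay Adjustment: +153 days → 31 August 2019.
Clinical Review Extension: 1835 days claimed exceeds the 1559-day cap, so +1559 days → 7 December 2023.

2023-12-07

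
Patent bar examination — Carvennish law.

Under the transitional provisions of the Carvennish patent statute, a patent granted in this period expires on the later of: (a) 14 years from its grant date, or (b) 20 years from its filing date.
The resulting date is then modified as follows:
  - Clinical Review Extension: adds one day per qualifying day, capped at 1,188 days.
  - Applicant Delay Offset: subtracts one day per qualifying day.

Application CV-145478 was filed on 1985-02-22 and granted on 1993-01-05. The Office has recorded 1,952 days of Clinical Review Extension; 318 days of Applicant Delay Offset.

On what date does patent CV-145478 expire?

2009-05-24

(a) grant + 14 years → 5 January 2007.
(b) filing + 20 years → 22 February 2005.
Later of the two: 5 January 2007.
Clinical Review Extension: 1952 days claimed exceeds the 1188-day cap, so +1188 days → 7 April 2010.
Applicant Delay Offset: −318 days → 24 May 2009.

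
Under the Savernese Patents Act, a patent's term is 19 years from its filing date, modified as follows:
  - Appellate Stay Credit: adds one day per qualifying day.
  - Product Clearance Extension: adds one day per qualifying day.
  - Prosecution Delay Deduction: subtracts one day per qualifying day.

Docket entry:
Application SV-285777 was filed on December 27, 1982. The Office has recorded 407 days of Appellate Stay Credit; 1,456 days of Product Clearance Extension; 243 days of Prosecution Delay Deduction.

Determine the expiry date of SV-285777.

June 4, 2006

Base term: filing date + 19 years → 27 December 2001.
Appellate Stay Credit: +407 days → 7 February 2003.
Product Clearance Extension: +1456 days → 2 February 2007.
Prosecution Delay Deduction: −243 days → 4 June 2006.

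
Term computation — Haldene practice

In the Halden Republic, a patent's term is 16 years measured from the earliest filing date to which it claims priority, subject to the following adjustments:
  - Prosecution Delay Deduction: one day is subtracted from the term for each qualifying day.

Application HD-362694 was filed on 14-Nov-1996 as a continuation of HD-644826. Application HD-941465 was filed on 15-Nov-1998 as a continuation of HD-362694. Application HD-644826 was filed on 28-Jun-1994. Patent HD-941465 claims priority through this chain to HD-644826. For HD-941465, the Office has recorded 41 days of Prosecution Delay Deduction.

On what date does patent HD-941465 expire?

2010-05-18

Earliest priority filing: 28 June 1994.
Base term: 28 June 1994 + 16 years → 28 June 2010.
Prosecution Delay Deduction: −41 days → 18 May 2010.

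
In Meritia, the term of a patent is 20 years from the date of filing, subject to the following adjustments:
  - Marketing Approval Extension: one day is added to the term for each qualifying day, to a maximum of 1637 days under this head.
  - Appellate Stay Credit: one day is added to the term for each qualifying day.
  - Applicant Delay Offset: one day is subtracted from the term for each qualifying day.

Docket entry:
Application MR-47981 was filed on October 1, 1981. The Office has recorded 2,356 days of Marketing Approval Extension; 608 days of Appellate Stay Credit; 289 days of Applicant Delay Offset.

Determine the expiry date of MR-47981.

Base term: filing date + 20 years → 1 October 2001.
Marketing Approval Extension: 2356 days claimed exceeds the 1637-day cap, so +1637 days → 26 March 2006.
Appellate Stay Credit: +608 days → 24 November 2007.
Applicant Delay Offset: −289 days → 8 February 2007.

February 8, 2007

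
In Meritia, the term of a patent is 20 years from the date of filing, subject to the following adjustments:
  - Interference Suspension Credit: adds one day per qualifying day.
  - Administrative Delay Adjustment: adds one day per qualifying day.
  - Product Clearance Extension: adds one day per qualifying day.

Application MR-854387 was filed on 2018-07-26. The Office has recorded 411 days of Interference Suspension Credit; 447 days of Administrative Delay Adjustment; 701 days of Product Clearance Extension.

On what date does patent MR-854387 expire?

Base term: filing date + 20 years → 26 July 2038.
Interference Suspension Credit: +411 days → 10 September 2039.
Administrative Delay Adjustment: +447 days → 30 November 2040.
Product Clearance Extension: +701 days → 1 November 2042.

2042-11-01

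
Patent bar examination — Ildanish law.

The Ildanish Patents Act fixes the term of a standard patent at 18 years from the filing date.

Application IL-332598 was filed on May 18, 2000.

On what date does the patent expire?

May 18, 2018

Filing date + 18 years → 18 May 2018.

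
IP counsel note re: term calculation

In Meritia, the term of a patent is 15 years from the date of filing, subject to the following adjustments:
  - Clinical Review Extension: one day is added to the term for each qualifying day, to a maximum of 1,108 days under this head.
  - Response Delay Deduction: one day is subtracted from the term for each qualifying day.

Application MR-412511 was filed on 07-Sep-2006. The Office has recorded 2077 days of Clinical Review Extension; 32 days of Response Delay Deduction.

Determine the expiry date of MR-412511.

2024-08-18

Base term: filing date + 15 years → 7 September 2021.
Clinical Review Extension: 2077 days claimed exceeds the 1108-day cap, so +1108 days → 19 September 2024.
Response Delay Deduction: −32 days → 18 August 2024.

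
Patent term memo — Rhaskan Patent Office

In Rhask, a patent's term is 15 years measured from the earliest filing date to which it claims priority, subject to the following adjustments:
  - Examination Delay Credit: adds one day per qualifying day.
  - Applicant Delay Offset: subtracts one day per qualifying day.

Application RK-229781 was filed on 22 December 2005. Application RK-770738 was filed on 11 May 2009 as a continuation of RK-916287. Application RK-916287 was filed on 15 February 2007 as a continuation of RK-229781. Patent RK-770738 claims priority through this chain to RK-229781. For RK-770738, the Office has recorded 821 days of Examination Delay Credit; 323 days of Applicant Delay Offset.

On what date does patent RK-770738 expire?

Earliest priority filing: 22 December 2005.
Base term: 22 December 2005 + 15 years → 22 December 2020.
Examination Delay Credit: +821 days → 23 March 2023.
Applicant Delay Offset: −323 days → 4 May 2022.

May 4, 2022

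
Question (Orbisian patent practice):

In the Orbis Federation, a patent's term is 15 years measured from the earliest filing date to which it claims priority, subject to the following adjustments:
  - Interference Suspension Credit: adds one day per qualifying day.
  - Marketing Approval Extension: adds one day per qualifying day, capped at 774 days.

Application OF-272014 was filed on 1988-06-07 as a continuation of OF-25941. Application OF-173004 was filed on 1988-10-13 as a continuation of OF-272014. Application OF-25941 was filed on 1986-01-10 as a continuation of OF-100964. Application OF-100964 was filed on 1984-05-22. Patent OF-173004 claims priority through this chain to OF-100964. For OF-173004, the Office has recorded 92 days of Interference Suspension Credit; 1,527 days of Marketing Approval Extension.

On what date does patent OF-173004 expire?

Earliest priority filing: 22 May 1984.
Base term: 22 May 1984 + 15 years → 22 May 1999.
Interference Suspension Credit: +92 days → 22 August 1999.
Marketing Approval Extension: 1527 days claimed exceeds the 774-day cap, so +774 days → 4 October 2001.

October 4, 2001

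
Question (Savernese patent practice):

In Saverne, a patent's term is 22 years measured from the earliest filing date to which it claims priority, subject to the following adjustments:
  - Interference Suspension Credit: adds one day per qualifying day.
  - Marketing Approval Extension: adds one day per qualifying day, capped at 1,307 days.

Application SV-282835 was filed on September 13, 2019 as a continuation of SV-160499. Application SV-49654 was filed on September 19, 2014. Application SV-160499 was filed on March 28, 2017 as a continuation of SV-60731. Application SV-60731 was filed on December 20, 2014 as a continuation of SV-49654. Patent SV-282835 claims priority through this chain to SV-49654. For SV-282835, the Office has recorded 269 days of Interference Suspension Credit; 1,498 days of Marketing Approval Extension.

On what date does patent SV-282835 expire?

Earliest priority filing: 19 September 2014.
Base term: 19 September 2014 + 22 years → 19 September 2036.
Interference Suspension Credit: +269 days → 15 June 2037.
Marketing Approval Extension: 1498 days claimed exceeds the 1307-day cap, so +1307 days → 12 January 2041.

January 12, 2041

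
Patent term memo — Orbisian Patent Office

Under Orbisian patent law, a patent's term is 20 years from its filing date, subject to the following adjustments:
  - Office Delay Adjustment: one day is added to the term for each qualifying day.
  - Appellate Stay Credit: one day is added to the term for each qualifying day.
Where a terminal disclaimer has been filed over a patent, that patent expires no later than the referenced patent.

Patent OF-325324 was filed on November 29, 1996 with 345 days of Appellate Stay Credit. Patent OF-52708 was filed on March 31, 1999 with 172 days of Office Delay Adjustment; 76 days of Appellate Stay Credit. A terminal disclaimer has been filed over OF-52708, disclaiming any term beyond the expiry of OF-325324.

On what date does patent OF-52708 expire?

Natural term of OF-52708:
  Base: filing + 20 years → 31 March 2019.
  Office Delay Adjustment: +172 days → 19 September 2019.
  Appellate Stay Credit: +76 days → 4 December 2019.
Expiry of referenced patent OF-325324:
  Base: filing + 20 years → 29 November 2016.
  Appellate Stay Credit: +345 days → 9 November 2017.
Terminal disclaimer: OF-52708 expires on the earlier of 4 December 2019 and 9 November 2017.

2017-11-09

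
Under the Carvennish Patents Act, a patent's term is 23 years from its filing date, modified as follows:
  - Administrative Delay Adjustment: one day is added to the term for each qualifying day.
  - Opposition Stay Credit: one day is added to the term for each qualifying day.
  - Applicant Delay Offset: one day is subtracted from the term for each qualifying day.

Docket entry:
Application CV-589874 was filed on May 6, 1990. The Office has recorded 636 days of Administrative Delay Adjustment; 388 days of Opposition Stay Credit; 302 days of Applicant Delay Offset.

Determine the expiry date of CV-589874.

2015-04-28

Base term: filing date + 23 years → 6 May 2013.
Administrative Delay Adjustment: +636 days → 1 February 2015.
Opposition Stay Credit: +388 days → 24 February 2016.
Applicant Delay Offset: −302 days → 28 April 2015.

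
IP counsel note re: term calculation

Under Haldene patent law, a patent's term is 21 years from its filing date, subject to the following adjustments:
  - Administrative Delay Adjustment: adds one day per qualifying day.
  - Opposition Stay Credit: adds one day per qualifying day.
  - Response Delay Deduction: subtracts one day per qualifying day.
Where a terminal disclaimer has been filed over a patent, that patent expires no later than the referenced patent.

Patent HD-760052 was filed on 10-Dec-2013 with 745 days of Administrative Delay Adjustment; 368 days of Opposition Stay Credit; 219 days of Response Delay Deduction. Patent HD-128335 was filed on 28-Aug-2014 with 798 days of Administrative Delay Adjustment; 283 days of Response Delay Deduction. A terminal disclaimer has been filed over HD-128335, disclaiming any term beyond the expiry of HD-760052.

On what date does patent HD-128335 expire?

2037-01-24

Natural term of HD-128335:
  Base: filing + 21 years → 28 August 2035.
  Administrative Delay Adjustment: +798 days → 3 November 2037.
  Response Delay Deduction: −283 days → 24 January 2037.
Expiry of referenced patent HD-760052:
  Base: filing + 21 years → 10 December 2034.
  Administrative Delay Adjustment: +745 days → 24 December 2036.
  Opposition Stay Credit: +368 days → 27 December 2037.
  Response Delay Deduction: −219 days → 22 May 2037.
Terminal disclaimer: HD-128335 expires on the earlier of 24 January 2037 and 22 May 2037.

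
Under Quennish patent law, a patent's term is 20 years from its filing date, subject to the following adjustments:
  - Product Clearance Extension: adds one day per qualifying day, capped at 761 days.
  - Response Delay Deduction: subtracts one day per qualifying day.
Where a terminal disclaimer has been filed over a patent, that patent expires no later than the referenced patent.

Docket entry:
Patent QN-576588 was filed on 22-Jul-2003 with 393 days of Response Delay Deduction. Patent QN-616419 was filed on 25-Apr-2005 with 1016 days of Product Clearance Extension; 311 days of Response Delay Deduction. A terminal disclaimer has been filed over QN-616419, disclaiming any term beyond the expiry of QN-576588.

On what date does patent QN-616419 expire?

2022-06-24

Natural term of QN-616419:
  Base: filing + 20 years → 25 April 2025.
  Product Clearance Extension: 1016 days claimed exceeds the 761-day cap, so +761 days → 26 May 2027.
  Response Delay Deduction: −311 days → 19 July 2026.
Expiry of referenced patent QN-576588:
  Base: filing + 20 years → 22 July 2023.
  Response Delay Deduction: −393 days → 24 June 2022.
Terminal disclaimer: QN-616419 expires on the earlier of 19 July 2026 and 24 June 2022.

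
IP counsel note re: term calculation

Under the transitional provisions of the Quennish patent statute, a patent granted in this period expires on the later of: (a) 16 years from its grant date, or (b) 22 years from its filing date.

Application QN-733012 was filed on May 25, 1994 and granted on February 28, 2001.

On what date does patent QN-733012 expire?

February 28, 2017

(a) grant + 16 years → 28 February 2017.
(b) filing + 22 years → 25 May 2016.
Later of the two: 28 February 2017.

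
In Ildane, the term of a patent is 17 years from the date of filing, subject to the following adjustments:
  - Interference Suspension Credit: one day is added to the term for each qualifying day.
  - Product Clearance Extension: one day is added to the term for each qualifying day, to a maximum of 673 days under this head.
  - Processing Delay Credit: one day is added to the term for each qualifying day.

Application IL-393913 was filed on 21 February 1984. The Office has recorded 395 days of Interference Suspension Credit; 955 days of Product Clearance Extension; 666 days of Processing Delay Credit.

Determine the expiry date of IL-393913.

Base term: filing date + 17 years → 21 February 2001.
Interference Suspension Credit: +395 days → 23 March 2002.
Product Clearance Extension: 955 days claimed exceeds the 673-day cap, so +673 days → 25 January 2004.
Processing Delay Credit: +666 days → 21 November 2005.

November 21, 2005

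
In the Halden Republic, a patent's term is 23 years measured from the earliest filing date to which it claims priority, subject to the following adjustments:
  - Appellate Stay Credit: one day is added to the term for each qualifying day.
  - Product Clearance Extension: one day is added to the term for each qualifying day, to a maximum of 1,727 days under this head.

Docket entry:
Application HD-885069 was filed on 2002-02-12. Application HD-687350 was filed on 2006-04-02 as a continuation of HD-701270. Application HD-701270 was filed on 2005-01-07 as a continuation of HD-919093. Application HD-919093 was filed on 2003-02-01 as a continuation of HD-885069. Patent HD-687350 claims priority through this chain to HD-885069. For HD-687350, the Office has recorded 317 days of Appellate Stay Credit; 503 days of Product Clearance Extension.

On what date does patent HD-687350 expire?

Earliest priority filing: 12 February 2002.
Base term: 12 February 2002 + 23 years → 12 February 2025.
Appellate Stay Credit: +317 days → 26 December 2025.
Product Clearance Extension: 503 days (within the 1727-day cap) → +503 days → 13 May 2027.

May 13, 2027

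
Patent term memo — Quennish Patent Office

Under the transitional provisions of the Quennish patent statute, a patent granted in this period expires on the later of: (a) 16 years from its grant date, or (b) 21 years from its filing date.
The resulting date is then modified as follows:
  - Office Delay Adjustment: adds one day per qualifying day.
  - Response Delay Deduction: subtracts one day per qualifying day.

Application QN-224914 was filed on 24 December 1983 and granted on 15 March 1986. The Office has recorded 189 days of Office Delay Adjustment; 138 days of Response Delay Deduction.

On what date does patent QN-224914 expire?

(a) grant + 16 years → 15 March 2002.
(b) filing + 21 years → 24 December 2004.
Later of the two: 24 December 2004.
Office Delay Adjustment: +189 days → 1 July 2005.
Response Delay Deduction: −138 days → 13 February 2005.

February 13, 2005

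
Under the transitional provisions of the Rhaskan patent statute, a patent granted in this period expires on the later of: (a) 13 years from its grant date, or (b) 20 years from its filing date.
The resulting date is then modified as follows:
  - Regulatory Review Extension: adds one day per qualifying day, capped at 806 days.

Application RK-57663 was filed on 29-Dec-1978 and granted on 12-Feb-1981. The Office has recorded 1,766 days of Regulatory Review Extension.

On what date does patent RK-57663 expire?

(a) grant + 13 years → 12 February 1994.
(b) filing + 20 years → 29 December 1998.
Later of the two: 29 December 1998.
Regulatory Review Extension: 1766 days claimed exceeds the 806-day cap, so +806 days → 14 March 2001.

2001-03-14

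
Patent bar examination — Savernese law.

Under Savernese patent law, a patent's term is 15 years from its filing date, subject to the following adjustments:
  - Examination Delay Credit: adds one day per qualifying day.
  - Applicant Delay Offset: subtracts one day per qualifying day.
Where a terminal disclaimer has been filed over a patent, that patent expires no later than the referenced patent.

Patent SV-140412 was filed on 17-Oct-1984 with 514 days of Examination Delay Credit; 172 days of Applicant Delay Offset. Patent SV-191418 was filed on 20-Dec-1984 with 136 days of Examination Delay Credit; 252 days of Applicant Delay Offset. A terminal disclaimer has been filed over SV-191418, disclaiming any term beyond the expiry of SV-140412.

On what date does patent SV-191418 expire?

Natural term of SV-191418:
  Base: filing + 15 years → 20 December 1999.
  Examination Delay Credit: +136 days → 4 May 2000.
  Applicant Delay Offset: −252 days → 26 August 1999.
Expiry of referenced patent SV-140412:
  Base: filing + 15 years → 17 October 1999.
  Examination Delay Credit: +514 days → 14 March 2001.
  Applicant Delay Offset: −172 days → 23 September 2000.
Terminal disclaimer: SV-191418 expires on the earlier of 26 August 1999 and 23 September 2000.

August 26, 1999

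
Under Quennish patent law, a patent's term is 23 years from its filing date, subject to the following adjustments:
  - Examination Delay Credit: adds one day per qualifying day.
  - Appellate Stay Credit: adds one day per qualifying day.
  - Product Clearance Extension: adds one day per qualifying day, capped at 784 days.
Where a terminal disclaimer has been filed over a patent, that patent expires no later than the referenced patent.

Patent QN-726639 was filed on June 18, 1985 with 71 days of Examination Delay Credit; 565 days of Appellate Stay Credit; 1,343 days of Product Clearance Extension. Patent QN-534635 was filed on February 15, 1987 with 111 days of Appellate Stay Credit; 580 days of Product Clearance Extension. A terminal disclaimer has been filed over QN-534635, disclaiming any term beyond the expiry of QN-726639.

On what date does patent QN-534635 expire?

2012-01-07

Natural term of QN-534635:
  Base: filing + 23 years → 15 February 2010.
  Appellate Stay Credit: +111 days → 6 June 2010.
  Product Clearance Extension: 580 days (within the 784-day cap) → +580 days → 7 January 2012.
Expiry of referenced patent QN-726639:
  Base: filing + 23 years → 18 June 2008.
  Examination Delay Credit: +71 days → 28 August 2008.
  Appellate Stay Credit: +565 days → 16 March 2010.
  Product Clearance Extension: 1343 days claimed exceeds the 784-day cap, so +784 days → 8 May 2012.
Terminal disclaimer: QN-534635 expires on the earlier of 7 January 2012 and 8 May 2012.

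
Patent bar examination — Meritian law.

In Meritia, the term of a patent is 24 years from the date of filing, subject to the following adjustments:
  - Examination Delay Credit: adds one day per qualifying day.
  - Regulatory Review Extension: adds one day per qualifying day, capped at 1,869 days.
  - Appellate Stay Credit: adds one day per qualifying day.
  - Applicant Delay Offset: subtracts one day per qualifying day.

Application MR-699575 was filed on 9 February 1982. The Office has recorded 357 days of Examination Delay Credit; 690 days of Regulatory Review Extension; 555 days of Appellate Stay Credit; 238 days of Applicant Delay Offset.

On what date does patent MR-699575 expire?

2009-11-04

Base term: filing date + 24 years → 9 February 2006.
Examination Delay Credit: +357 days → 1 February 2007.
Regulatory Review Extension: 690 days (within the 1869-day cap) → +690 days → 22 December 2008.
Appellate Stay Credit: +555 days → 30 June 2010.
Applicant Delay Offset: −238 days → 4 November 2009.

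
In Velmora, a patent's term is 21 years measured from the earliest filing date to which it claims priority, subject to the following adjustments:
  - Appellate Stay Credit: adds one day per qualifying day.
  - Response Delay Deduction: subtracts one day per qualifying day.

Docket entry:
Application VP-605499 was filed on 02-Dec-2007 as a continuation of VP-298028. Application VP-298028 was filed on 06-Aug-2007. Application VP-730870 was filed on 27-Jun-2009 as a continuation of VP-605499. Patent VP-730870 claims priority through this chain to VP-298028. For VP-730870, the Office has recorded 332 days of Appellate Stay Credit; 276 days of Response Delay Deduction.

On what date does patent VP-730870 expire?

Earliest priority filing: 6 August 2007.
Base term: 6 August 2007 + 21 years → 6 August 2028.
Appellate Stay Credit: +332 days → 4 July 2029.
Response Delay Deduction: −276 days → 1 October 2028.

2028-10-01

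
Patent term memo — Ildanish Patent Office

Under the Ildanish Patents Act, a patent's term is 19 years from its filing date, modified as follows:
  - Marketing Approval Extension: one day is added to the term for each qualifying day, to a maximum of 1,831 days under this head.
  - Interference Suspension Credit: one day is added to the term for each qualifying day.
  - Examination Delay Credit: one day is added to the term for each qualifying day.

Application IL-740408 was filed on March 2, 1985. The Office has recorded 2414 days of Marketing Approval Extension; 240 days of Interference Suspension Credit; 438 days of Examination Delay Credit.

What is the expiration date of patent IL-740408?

Base term: filing date + 19 years → 2 March 2004.
Marketing Approval Extension: 2414 days claimed exceeds the 1831-day cap, so +1831 days → 7 March 2009.
Interference Suspension Credit: +240 days → 2 November 2009.
Examination Delay Credit: +438 days → 14 January 2011.

2011-01-14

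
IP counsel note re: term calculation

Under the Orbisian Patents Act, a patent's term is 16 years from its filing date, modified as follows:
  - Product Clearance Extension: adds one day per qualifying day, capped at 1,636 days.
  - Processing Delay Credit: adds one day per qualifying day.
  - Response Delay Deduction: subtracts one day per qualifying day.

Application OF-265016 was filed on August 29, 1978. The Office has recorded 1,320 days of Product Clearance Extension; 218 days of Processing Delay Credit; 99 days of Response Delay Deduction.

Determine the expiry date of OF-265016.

August 7, 1998

Base term: filing date + 16 years → 29 August 1994.
Product Clearance Extension: 1320 days (within the 1636-day cap) → +1320 days → 10 April 1998.
Processing Delay Credit: +218 days → 14 November 1998.
Response Delay Deduction: −99 days → 7 August 1998.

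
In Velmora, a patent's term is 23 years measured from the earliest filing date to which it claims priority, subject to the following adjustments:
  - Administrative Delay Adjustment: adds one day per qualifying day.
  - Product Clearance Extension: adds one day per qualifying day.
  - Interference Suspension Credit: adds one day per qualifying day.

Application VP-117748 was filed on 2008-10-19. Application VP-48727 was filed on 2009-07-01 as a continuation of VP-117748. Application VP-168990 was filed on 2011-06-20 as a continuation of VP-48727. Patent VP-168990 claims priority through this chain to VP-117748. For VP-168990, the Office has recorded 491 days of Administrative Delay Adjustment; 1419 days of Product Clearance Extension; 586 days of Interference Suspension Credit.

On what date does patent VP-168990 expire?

August 19, 2038

Earliest priority filing: 19 October 2008.
Base term: 19 October 2008 + 23 years → 19 October 2031.
Administrative Delay Adjustment: +491 days → 21 February 2033.
Product Clearance Extension: +1419 days → 10 January 2037.
Interference Suspension Credit: +586 days → 19 August 2038.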